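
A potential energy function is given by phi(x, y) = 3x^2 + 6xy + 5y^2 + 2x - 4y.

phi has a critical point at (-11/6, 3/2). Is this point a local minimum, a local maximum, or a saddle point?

The Hessian of phi is constant: H = [[6, 6], [6, 10]].
det(H) = 6·10 − 6² = 24.
det(H) > 0 and tr(H) = 16 > 0, so H is positive definite and the point is a local minimum.

local minimum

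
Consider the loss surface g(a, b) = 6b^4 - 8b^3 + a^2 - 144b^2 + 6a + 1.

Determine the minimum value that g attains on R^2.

g(a,b) separates as P(a) + Q(b) + 1, so its minimum is min P + min Q + 1.
P'(a) = 2a + 6 vanishes at a ∈ {-3}; Q'(b) = 24b(b - 4)(b + 3) vanishes at b ∈ {-3, 0, 4}.
Local minima of P (where P''>0): P(-3)=-9. Local minima of Q: Q(-3)=-594, Q(4)=-1280.
So the global minimum of g is P(-3) + Q(4) + 1 = -9 − 1280 + 1 = -1288, attained at (-3, 4).

-1288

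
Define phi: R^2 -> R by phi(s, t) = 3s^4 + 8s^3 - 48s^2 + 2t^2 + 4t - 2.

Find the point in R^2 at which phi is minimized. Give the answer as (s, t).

(-4, -1)

phi(s,t) separates as P(s) + Q(t) − 2, so its minimum is min P + min Q − 2.
P'(s) = 12s(s - 2)(s + 4) vanishes at s ∈ {-4, 0, 2}; Q'(t) = 4(t + 1) vanishes at t ∈ {-1}.
Local minima of P (where P''>0): P(-4)=-512, P(2)=-80. Local minima of Q: Q(-1)=-2.
So the global minimum of phi is P(-4) + Q(-1) − 2 = -512 − 2 − 2 = -516, attained at (-4, -1).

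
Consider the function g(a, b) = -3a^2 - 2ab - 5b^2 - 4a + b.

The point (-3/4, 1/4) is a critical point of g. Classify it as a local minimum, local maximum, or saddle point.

The Hessian of g is constant: H = [[-6, -2], [-2, -10]].
det(H) = (-6)·(-10) − (-2)² = 56.
det(H) > 0 and tr(H) = -16 < 0, so H is negative definite and the point is a local maximum.

local maximum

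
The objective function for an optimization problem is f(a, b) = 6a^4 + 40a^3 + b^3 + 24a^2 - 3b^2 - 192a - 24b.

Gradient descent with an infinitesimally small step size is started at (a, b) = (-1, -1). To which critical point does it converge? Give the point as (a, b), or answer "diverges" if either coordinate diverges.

(1, 4)

f is separable, so gradient descent decouples: a follows -∂f/∂a, b follows -∂f/∂b.
∂f/∂a = 24(a - 1)(a + 2)(a + 4); at a=-1 this is -144, so a increases.
∂f/∂b = 3(b - 4)(b + 2); at b=-1 this is -15, so b increases.
a converges to its nearest critical value 1 (a local min of the a-part); b converges to 4. The iterate converges to (1, 4).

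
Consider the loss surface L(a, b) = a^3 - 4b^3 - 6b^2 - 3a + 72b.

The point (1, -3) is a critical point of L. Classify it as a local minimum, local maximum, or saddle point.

The mixed partial ∂²L/∂a∂b is 0, so the Hessian at any point is diag(L_aa, L_bb) = diag(6a, -12(2b + 1)).
At (1, -3): H = diag(6, 60).
Both eigenvalues are positive, so H is positive definite: a local minimum.

local minimum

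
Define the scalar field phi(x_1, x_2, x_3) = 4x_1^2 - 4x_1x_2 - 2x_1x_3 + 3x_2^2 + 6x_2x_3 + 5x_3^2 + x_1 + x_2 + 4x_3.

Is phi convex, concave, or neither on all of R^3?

phi is quadratic, so its Hessian is the constant matrix H = [[8, -4, -2], [-4, 6, 6], [-2, 6, 10]].
Leading principal minors: 8, 32, 104.
All positive ⇒ H ≻ 0 ⇒ convex.

convex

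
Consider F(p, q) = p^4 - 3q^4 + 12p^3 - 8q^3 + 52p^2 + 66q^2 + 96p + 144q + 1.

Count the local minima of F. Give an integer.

F separates as a function of p plus a function of q, so ∇F=0 decouples.
∂F/∂p = 4(p + 2)(p + 3)(p + 4) = 0 at p ∈ {-4, -3, -2}; ∂F/∂q = -12(q - 3)(q + 1)(q + 4) = 0 at q ∈ {-4, -1, 3}.
The Hessian is diagonal: diag(F_pp, F_qq). Second derivatives: F_pp(-4)=8, F_pp(-3)=-4, F_pp(-2)=8; F_qq(-4)=-252, F_qq(-1)=144, F_qq(3)=-336.
Local minima occur where both diagonal entries positive: (-4, -1), (-2, -1). Count: 2.

2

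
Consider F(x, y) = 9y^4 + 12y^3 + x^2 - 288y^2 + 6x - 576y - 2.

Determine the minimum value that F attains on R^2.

-3851

F(x,y) separates as P(x) + Q(y) − 2, so its minimum is min P + min Q − 2.
P'(x) = 2x + 6 vanishes at x ∈ {-3}; Q'(y) = 36(y - 4)(y + 1)(y + 4) vanishes at y ∈ {-4, -1, 4}.
Local minima of P (where P''>0): P(-3)=-9. Local minima of Q: Q(-4)=-768, Q(4)=-3840.
So the global minimum of F is P(-3) + Q(4) − 2 = -9 − 3840 − 2 = -3851, attained at (-3, 4).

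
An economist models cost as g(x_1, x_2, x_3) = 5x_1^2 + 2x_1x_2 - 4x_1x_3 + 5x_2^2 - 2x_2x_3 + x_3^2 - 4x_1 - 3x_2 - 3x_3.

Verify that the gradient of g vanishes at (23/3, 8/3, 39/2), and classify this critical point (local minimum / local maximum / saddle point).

∇g = (10x_1 + 2x_2 - 4x_3 - 4, 2x_1 + 10x_2 - 2x_3 - 3, -4x_1 - 2x_2 + 2x_3 - 3); substituting (23/3, 8/3, 39/2) gives ∇g = (0, 0, 0), so (23/3, 8/3, 39/2) is indeed a critical point.
The Hessian is constant: H = [[10, 2, -4], [2, 10, -2], [-4, -2, 2]].
Leading principal minors: Δ₁ = 10, Δ₂ = 96, Δ₃ = 24.
All leading minors are positive, so H is positive definite: a local minimum.

local minimum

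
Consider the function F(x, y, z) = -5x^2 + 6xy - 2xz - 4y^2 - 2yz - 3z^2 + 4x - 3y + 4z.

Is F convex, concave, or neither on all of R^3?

concave

F is quadratic, so its Hessian is the constant matrix H = [[-10, 6, -2], [6, -8, -2], [-2, -2, -6]].
Leading principal minors: -10, 44, -144.
Signs alternate −, +, − ⇒ H ≺ 0 ⇒ concave.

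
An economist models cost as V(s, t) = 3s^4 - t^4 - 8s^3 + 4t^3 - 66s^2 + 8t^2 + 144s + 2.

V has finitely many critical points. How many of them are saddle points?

5

V separates as a function of s plus a function of t, so ∇V=0 decouples.
∂V/∂s = 12(s - 4)(s - 1)(s + 3) = 0 at s ∈ {-3, 1, 4}; ∂V/∂t = -4t(t - 4)(t + 1) = 0 at t ∈ {-1, 0, 4}.
The Hessian is diagonal: diag(V_ss, V_tt). Second derivatives: V_ss(-3)=336, V_ss(1)=-144, V_ss(4)=252; V_tt(-1)=-20, V_tt(0)=16, V_tt(4)=-80.
Saddle points occur where the two diagonal entries have opposite signs: (-3, -1), (-3, 4), (1, 0), (4, -1), (4, 4). Count: 5.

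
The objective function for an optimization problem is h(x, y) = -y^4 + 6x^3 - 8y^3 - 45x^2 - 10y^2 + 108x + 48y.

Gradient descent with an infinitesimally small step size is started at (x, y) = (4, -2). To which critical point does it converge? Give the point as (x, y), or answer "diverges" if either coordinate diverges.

h is separable, so gradient descent decouples: x follows -∂h/∂x, y follows -∂h/∂y.
∂h/∂x = 18(x - 3)(x - 2); at x=4 this is 36, so x decreases.
∂h/∂y = -4(y - 1)(y + 3)(y + 4); at y=-2 this is 24, so y decreases.
x converges to its nearest critical value 3 (a local min of the x-part); y converges to -3. The iterate converges to (3, -3).

(3, -3)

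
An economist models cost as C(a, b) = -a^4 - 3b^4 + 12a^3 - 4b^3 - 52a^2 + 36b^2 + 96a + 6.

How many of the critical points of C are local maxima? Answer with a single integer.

C separates as a function of a plus a function of b, so ∇C=0 decouples.
∂C/∂a = -4(a - 4)(a - 3)(a - 2) = 0 at a ∈ {2, 3, 4}; ∂C/∂b = -12b(b - 2)(b + 3) = 0 at b ∈ {-3, 0, 2}.
The Hessian is diagonal: diag(C_aa, C_bb). Second derivatives: C_aa(2)=-8, C_aa(3)=4, C_aa(4)=-8; C_bb(-3)=-180, C_bb(0)=72, C_bb(2)=-120.
Local maxima occur where both diagonal entries negative: (2, -3), (2, 2), (4, -3), (4, 2). Count: 4.

4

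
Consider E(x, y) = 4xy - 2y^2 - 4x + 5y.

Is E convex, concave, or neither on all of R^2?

neither

E is quadratic, so its Hessian is the constant matrix H = [[0, 4], [4, -4]].
det(H) = -16, tr(H) = -4.
det(H) < 0, so H is indefinite: neither convex nor concave.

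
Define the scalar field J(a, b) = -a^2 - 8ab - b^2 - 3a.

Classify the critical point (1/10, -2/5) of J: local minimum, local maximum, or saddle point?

The Hessian of J is constant: H = [[-2, -8], [-8, -2]].
det(H) = (-2)·(-2) − (-8)² = -60.
Since det(H) < 0, H is indefinite and the critical point is a saddle point.

saddle point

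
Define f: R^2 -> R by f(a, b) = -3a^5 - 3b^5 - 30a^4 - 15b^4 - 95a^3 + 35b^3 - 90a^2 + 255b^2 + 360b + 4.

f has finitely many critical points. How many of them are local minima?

f separates as a function of a plus a function of b, so ∇f=0 decouples.
∂f/∂a = -15a(a + 1)(a + 3)(a + 4) = 0 at a ∈ {-4, -3, -1, 0}; ∂f/∂b = -15(b - 3)(b + 1)(b + 2)(b + 4) = 0 at b ∈ {-4, -2, -1, 3}.
The Hessian is diagonal: diag(f_aa, f_bb). Second derivatives: f_aa(-4)=180, f_aa(-3)=-90, f_aa(-1)=90, f_aa(0)=-180; f_bb(-4)=630, f_bb(-2)=-150, f_bb(-1)=180, f_bb(3)=-2100.
Local minima occur where both diagonal entries positive: (-4, -4), (-4, -1), (-1, -4), (-1, -1). Count: 4.

4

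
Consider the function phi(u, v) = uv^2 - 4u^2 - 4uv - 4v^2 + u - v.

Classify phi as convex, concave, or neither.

neither

The term uv^2 is cubic, so the Hessian is not constant.
∂²phi/∂v² = 2u - 8, which takes both signs as u varies (negative for sufficiently negative u). A diagonal entry of the Hessian changing sign means the Hessian is neither positive- nor negative-semidefinite on all of R^2.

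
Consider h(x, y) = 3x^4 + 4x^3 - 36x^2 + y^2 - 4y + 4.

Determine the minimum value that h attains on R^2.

h(x,y) separates as P(x) + Q(y) + 4, so its minimum is min P + min Q + 4.
P'(x) = 12x(x - 2)(x + 3) vanishes at x ∈ {-3, 0, 2}; Q'(y) = 2y - 4 vanishes at y ∈ {2}.
Local minima of P (where P''>0): P(-3)=-189, P(2)=-64. Local minima of Q: Q(2)=-4.
So the global minimum of h is P(-3) + Q(2) + 4 = -189 − 4 + 4 = -189, attained at (-3, 2).

-189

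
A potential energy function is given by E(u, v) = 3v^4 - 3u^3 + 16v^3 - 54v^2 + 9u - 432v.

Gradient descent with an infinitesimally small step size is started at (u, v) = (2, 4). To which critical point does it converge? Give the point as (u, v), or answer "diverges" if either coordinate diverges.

diverges

E is separable, so gradient descent decouples: u follows -∂E/∂u, v follows -∂E/∂v.
∂E/∂u = -9(u - 1)(u + 1); at u=2 this is -27, so u increases.
∂E/∂v = 12(v - 3)(v + 3)(v + 4); at v=4 this is 672, so v decreases.
The u-coordinate has no critical point in that direction and runs off to infinity.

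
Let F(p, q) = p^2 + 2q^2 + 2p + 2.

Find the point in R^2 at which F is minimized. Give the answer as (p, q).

F(p,q) separates as A(p) + B(q) + 2, so its minimum is min A + min B + 2.
A'(p) = 2p + 2 vanishes at p ∈ {-1}; B'(q) = 4q vanishes at q ∈ {0}.
Local minima of A (where A''>0): A(-1)=-1. Local minima of B: B(0)=0.
So the global minimum of F is A(-1) + B(0) + 2 = -1 + 0 + 2 = 1, attained at (-1, 0).

(-1, 0)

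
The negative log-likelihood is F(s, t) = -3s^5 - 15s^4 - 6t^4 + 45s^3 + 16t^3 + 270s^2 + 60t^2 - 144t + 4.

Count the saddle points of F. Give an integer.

6

F separates as a function of s plus a function of t, so ∇F=0 decouples.
∂F/∂s = -15s(s - 3)(s + 3)(s + 4) = 0 at s ∈ {-4, -3, 0, 3}; ∂F/∂t = -24(t - 3)(t - 1)(t + 2) = 0 at t ∈ {-2, 1, 3}.
The Hessian is diagonal: diag(F_ss, F_tt). Second derivatives: F_ss(-4)=420, F_ss(-3)=-270, F_ss(0)=540, F_ss(3)=-1890; F_tt(-2)=-360, F_tt(1)=144, F_tt(3)=-240.
Saddle points occur where the two diagonal entries have opposite signs: (-4, -2), (-4, 3), (-3, 1), (0, -2), (0, 3), (3, 1). Count: 6.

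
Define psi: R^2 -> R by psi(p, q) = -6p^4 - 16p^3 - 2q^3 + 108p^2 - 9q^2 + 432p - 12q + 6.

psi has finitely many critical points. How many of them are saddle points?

psi separates as a function of p plus a function of q, so ∇psi=0 decouples.
∂psi/∂p = -24(p - 3)(p + 2)(p + 3) = 0 at p ∈ {-3, -2, 3}; ∂psi/∂q = -6(q + 1)(q + 2) = 0 at q ∈ {-2, -1}.
The Hessian is diagonal: diag(psi_pp, psi_qq). Second derivatives: psi_pp(-3)=-144, psi_pp(-2)=120, psi_pp(3)=-720; psi_qq(-2)=6, psi_qq(-1)=-6.
Saddle points occur where the two diagonal entries have opposite signs: (-3, -2), (-2, -1), (3, -2). Count: 3.

3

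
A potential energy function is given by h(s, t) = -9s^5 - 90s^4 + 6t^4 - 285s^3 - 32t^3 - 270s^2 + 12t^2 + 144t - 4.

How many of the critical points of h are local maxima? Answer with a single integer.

h separates as a function of s plus a function of t, so ∇h=0 decouples.
∂h/∂s = -45s(s + 1)(s + 3)(s + 4) = 0 at s ∈ {-4, -3, -1, 0}; ∂h/∂t = 24(t - 3)(t - 2)(t + 1) = 0 at t ∈ {-1, 2, 3}.
The Hessian is diagonal: diag(h_ss, h_tt). Second derivatives: h_ss(-4)=540, h_ss(-3)=-270, h_ss(-1)=270, h_ss(0)=-540; h_tt(-1)=288, h_tt(2)=-72, h_tt(3)=96.
Local maxima occur where both diagonal entries negative: (-3, 2), (0, 2). Count: 2.

2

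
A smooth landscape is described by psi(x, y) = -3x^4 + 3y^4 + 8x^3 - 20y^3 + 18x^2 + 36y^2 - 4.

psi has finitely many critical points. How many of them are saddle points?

psi separates as a function of x plus a function of y, so ∇psi=0 decouples.
∂psi/∂x = -12x(x - 3)(x + 1) = 0 at x ∈ {-1, 0, 3}; ∂psi/∂y = 12y(y - 3)(y - 2) = 0 at y ∈ {0, 2, 3}.
The Hessian is diagonal: diag(psi_xx, psi_yy). Second derivatives: psi_xx(-1)=-48, psi_xx(0)=36, psi_xx(3)=-144; psi_yy(0)=72, psi_yy(2)=-24, psi_yy(3)=36.
Saddle points occur where the two diagonal entries have opposite signs: (-1, 0), (-1, 3), (0, 2), (3, 0), (3, 3). Count: 5.

5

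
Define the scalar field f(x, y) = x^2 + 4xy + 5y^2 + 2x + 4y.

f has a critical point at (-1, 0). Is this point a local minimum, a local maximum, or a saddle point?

The Hessian of f is constant: H = [[2, 4], [4, 10]].
det(H) = 2·10 − 4² = 4.
det(H) > 0 and tr(H) = 12 > 0, so H is positive definite and the point is a local minimum.

local minimum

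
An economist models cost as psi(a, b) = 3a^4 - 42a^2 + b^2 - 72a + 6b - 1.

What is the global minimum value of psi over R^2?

-361

psi(a,b) separates as P(a) + Q(b) − 1, so its minimum is min P + min Q − 1.
P'(a) = 12(a - 3)(a + 1)(a + 2) vanishes at a ∈ {-2, -1, 3}; Q'(b) = 2b + 6 vanishes at b ∈ {-3}.
Local minima of P (where P''>0): P(-2)=24, P(3)=-351. Local minima of Q: Q(-3)=-9.
So the global minimum of psi is P(3) + Q(-3) − 1 = -351 − 9 − 1 = -361, attained at (3, -3).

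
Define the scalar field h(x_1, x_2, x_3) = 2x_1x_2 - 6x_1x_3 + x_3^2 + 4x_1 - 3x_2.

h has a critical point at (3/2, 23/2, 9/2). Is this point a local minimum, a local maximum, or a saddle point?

saddle point

The Hessian is constant: H = [[0, 2, -6], [2, 0, 0], [-6, 0, 2]].
Leading principal minors: Δ₁ = 0, Δ₂ = -4, Δ₃ = -8.
The minors fit neither the all-positive nor the alternating-sign pattern, so H is indefinite: a saddle point.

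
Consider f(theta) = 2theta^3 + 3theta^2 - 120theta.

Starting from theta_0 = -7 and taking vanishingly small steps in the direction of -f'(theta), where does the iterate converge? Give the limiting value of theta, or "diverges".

f'(theta) = 6(theta - 4)(theta + 5), so f'(-7) = 132.
Gradient descent moves in the -f' direction, i.e. theta is decreasing.
There is no critical point below theta=-7, and f' keeps the same sign, so the iterate runs off to −∞.

diverges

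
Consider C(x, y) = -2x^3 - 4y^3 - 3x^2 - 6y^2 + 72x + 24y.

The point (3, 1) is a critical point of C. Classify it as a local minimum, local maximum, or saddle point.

local maximum

The mixed partial ∂²C/∂x∂y is 0, so the Hessian at any point is diag(C_xx, C_yy) = diag(-6(2x + 1), -12(2y + 1)).
At (3, 1): H = diag(-42, -36).
Both eigenvalues are negative, so H is negative definite: a local maximum.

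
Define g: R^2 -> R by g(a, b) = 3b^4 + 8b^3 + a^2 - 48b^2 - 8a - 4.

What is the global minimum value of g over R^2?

-532

g(a,b) separates as P(a) + Q(b) − 4, so its minimum is min P + min Q − 4.
P'(a) = 2a - 8 vanishes at a ∈ {4}; Q'(b) = 12b(b - 2)(b + 4) vanishes at b ∈ {-4, 0, 2}.
Local minima of P (where P''>0): P(4)=-16. Local minima of Q: Q(-4)=-512, Q(2)=-80.
So the global minimum of g is P(4) + Q(-4) − 4 = -16 − 512 − 4 = -532, attained at (4, -4).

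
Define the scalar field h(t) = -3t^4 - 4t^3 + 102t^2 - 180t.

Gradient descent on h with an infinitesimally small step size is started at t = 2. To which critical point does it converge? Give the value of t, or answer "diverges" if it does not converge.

h'(t) = -12(t - 3)(t - 1)(t + 5), so h'(2) = 84.
Gradient descent moves in the -h' direction, i.e. t is decreasing.
The nearest critical point in that direction is t = 1, where h'' = 144 > 0 (a local minimum). The iterate converges there.

1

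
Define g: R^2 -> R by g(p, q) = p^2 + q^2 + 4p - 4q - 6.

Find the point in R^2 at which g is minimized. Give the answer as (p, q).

(-2, 2)

g(p,q) separates as A(p) + B(q) − 6, so its minimum is min A + min B − 6.
A'(p) = 2p + 4 vanishes at p ∈ {-2}; B'(q) = 2q - 4 vanishes at q ∈ {2}.
Local minima of A (where A''>0): A(-2)=-4. Local minima of B: B(2)=-4.
So the global minimum of g is A(-2) + B(2) − 6 = -4 − 4 − 6 = -14, attained at (-2, 2).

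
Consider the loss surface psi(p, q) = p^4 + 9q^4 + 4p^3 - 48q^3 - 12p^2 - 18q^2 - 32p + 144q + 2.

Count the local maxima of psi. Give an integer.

psi separates as a function of p plus a function of q, so ∇psi=0 decouples.
∂psi/∂p = 4(p - 2)(p + 1)(p + 4) = 0 at p ∈ {-4, -1, 2}; ∂psi/∂q = 36(q - 4)(q - 1)(q + 1) = 0 at q ∈ {-1, 1, 4}.
The Hessian is diagonal: diag(psi_pp, psi_qq). Second derivatives: psi_pp(-4)=72, psi_pp(-1)=-36, psi_pp(2)=72; psi_qq(-1)=360, psi_qq(1)=-216, psi_qq(4)=540.
Local maxima occur where both diagonal entries negative: (-1, 1). Count: 1.

1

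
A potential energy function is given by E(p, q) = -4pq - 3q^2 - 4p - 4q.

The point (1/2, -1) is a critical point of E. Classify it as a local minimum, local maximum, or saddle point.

The Hessian of E is constant: H = [[0, -4], [-4, -6]].
det(H) = 0·(-6) − (-4)² = -16.
Since det(H) < 0, H is indefinite and the critical point is a saddle point.

saddle point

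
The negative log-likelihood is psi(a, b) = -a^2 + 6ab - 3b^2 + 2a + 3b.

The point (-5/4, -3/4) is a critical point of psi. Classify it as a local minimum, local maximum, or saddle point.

The Hessian of psi is constant: H = [[-2, 6], [6, -6]].
det(H) = (-2)·(-6) − 6² = -24.
Since det(H) < 0, H is indefinite and the critical point is a saddle point.

saddle point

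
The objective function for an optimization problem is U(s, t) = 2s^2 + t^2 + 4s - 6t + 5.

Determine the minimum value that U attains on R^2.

U(s,t) separates as P(s) + Q(t) + 5, so its minimum is min P + min Q + 5.
P'(s) = 4s + 4 vanishes at s ∈ {-1}; Q'(t) = 2(t - 3) vanishes at t ∈ {3}.
Local minima of P (where P''>0): P(-1)=-2. Local minima of Q: Q(3)=-9.
So the global minimum of U is P(-1) + Q(3) + 5 = -2 − 9 + 5 = -6, attained at (-1, 3).

-6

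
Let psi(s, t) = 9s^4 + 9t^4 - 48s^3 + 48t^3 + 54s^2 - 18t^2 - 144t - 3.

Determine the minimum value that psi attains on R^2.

-564

psi(s,t) separates as P(s) + Q(t) − 3, so its minimum is min P + min Q − 3.
P'(s) = 36s(s - 3)(s - 1) vanishes at s ∈ {0, 1, 3}; Q'(t) = 36(t - 1)(t + 1)(t + 4) vanishes at t ∈ {-4, -1, 1}.
Local minima of P (where P''>0): P(0)=0, P(3)=-81. Local minima of Q: Q(-4)=-480, Q(1)=-105.
So the global minimum of psi is P(3) + Q(-4) − 3 = -81 − 480 − 3 = -564, attained at (3, -4).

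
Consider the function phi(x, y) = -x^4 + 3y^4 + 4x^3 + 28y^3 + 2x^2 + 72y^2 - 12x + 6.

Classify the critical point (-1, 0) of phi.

The mixed partial ∂²phi/∂x∂y is 0, so the Hessian at any point is diag(phi_xx, phi_yy) = diag(4(-3x^2 + 6x + 1), 12(3y^2 + 14y + 12)).
At (-1, 0): H = diag(-32, 144).
The eigenvalues have opposite signs, so H is indefinite: a saddle point.

saddle point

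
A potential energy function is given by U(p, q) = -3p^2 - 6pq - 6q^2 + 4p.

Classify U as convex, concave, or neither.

concave

U is quadratic, so its Hessian is the constant matrix H = [[-6, -6], [-6, -12]].
det(H) = 36, tr(H) = -18.
det(H) > 0 and tr(H) < 0, so H is negative definite everywhere: concave.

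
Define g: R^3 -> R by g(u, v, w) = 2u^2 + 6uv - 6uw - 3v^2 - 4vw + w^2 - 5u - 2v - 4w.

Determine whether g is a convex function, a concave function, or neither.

neither

g is quadratic, so its Hessian is the constant matrix H = [[4, 6, -6], [6, -6, -4], [-6, -4, 2]].
Leading principal minors: 4, -60, 320.
Neither pattern holds ⇒ H is indefinite ⇒ neither convex nor concave.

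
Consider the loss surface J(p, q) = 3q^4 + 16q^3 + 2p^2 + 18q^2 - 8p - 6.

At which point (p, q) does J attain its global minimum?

(2, -3)

J(p,q) separates as A(p) + B(q) − 6, so its minimum is min A + min B − 6.
A'(p) = 4p - 8 vanishes at p ∈ {2}; B'(q) = 12q(q + 1)(q + 3) vanishes at q ∈ {-3, -1, 0}.
Local minima of A (where A''>0): A(2)=-8. Local minima of B: B(-3)=-27, B(0)=0.
So the global minimum of J is A(2) + B(-3) − 6 = -8 − 27 − 6 = -41, attained at (2, -3).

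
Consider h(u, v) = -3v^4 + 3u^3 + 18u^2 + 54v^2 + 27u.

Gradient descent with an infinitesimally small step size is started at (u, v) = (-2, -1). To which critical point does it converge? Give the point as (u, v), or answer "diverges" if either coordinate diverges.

h is separable, so gradient descent decouples: u follows -∂h/∂u, v follows -∂h/∂v.
∂h/∂u = 9(u + 1)(u + 3); at u=-2 this is -9, so u increases.
∂h/∂v = -12v(v - 3)(v + 3); at v=-1 this is -96, so v increases.
u converges to its nearest critical value -1 (a local min of the u-part); v converges to 0. The iterate converges to (-1, 0).

(-1, 0)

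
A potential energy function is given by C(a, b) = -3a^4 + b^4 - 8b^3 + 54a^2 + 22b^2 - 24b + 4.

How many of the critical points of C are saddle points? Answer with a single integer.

C separates as a function of a plus a function of b, so ∇C=0 decouples.
∂C/∂a = -12a(a - 3)(a + 3) = 0 at a ∈ {-3, 0, 3}; ∂C/∂b = 4(b - 3)(b - 2)(b - 1) = 0 at b ∈ {1, 2, 3}.
The Hessian is diagonal: diag(C_aa, C_bb). Second derivatives: C_aa(-3)=-216, C_aa(0)=108, C_aa(3)=-216; C_bb(1)=8, C_bb(2)=-4, C_bb(3)=8.
Saddle points occur where the two diagonal entries have opposite signs: (-3, 1), (-3, 3), (0, 2), (3, 1), (3, 3). Count: 5.

5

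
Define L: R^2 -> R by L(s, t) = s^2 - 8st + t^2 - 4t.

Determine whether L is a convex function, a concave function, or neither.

neither

L is quadratic, so its Hessian is the constant matrix H = [[2, -8], [-8, 2]].
det(H) = -60, tr(H) = 4.
det(H) < 0, so H is indefinite: neither convex nor concave.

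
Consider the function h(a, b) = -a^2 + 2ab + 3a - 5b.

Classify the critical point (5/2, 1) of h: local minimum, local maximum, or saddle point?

The Hessian of h is constant: H = [[-2, 2], [2, 0]].
det(H) = (-2)·0 − 2² = -4.
Since det(H) < 0, H is indefinite and the critical point is a saddle point.

saddle point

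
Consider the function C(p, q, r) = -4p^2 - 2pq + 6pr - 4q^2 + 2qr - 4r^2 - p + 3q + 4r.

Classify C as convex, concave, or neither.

concave

C is quadratic, so its Hessian is the constant matrix H = [[-8, -2, 6], [-2, -8, 2], [6, 2, -8]].
Leading principal minors: -8, 60, -208.
Signs alternate −, +, − ⇒ H ≺ 0 ⇒ concave.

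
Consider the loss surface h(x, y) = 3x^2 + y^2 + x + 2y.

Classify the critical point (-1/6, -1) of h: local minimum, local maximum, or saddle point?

local minimum

The Hessian of h is constant: H = [[6, 0], [0, 2]].
det(H) = 6·2 − 0² = 12.
det(H) > 0 and tr(H) = 8 > 0, so H is positive definite and the point is a local minimum.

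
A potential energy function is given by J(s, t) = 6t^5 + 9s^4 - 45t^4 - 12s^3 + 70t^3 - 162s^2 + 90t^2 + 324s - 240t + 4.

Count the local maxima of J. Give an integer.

2

J separates as a function of s plus a function of t, so ∇J=0 decouples.
∂J/∂s = 36(s - 3)(s - 1)(s + 3) = 0 at s ∈ {-3, 1, 3}; ∂J/∂t = 30(t - 4)(t - 2)(t - 1)(t + 1) = 0 at t ∈ {-1, 1, 2, 4}.
The Hessian is diagonal: diag(J_ss, J_tt). Second derivatives: J_ss(-3)=864, J_ss(1)=-288, J_ss(3)=432; J_tt(-1)=-900, J_tt(1)=180, J_tt(2)=-180, J_tt(4)=900.
Local maxima occur where both diagonal entries negative: (1, -1), (1, 2). Count: 2.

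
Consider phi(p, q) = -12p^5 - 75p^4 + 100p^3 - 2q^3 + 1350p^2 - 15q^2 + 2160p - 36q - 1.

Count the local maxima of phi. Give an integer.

phi separates as a function of p plus a function of q, so ∇phi=0 decouples.
∂phi/∂p = -60(p - 3)(p + 1)(p + 3)(p + 4) = 0 at p ∈ {-4, -3, -1, 3}; ∂phi/∂q = -6(q + 2)(q + 3) = 0 at q ∈ {-3, -2}.
The Hessian is diagonal: diag(phi_pp, phi_qq). Second derivatives: phi_pp(-4)=1260, phi_pp(-3)=-720, phi_pp(-1)=1440, phi_pp(3)=-10080; phi_qq(-3)=6, phi_qq(-2)=-6.
Local maxima occur where both diagonal entries negative: (-3, -2), (3, -2). Count: 2.

2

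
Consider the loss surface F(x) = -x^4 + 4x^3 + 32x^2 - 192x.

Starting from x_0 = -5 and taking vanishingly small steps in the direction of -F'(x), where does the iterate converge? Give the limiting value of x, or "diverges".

F'(x) = -4(x - 4)(x - 3)(x + 4), so F'(-5) = 288.
Gradient descent moves in the -F' direction, i.e. x is decreasing.
There is no critical point below x=-5, and F' keeps the same sign, so the iterate runs off to −∞.

diverges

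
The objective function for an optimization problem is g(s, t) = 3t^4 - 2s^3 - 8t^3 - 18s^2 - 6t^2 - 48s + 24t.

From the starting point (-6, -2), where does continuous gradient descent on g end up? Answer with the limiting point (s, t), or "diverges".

(-4, -1)

g is separable, so gradient descent decouples: s follows -∂g/∂s, t follows -∂g/∂t.
∂g/∂s = -6(s + 2)(s + 4); at s=-6 this is -48, so s increases.
∂g/∂t = 12(t - 2)(t - 1)(t + 1); at t=-2 this is -144, so t increases.
s converges to its nearest critical value -4 (a local min of the s-part); t converges to -1. The iterate converges to (-4, -1).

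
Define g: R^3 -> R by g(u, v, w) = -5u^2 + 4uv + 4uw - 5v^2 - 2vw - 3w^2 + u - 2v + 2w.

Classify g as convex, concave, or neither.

g is quadratic, so its Hessian is the constant matrix H = [[-10, 4, 4], [4, -10, -2], [4, -2, -6]].
Leading principal minors: -10, 84, -368.
Signs alternate −, +, − ⇒ H ≺ 0 ⇒ concave.

concave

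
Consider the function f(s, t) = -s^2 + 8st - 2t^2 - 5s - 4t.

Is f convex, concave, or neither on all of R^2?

f is quadratic, so its Hessian is the constant matrix H = [[-2, 8], [8, -4]].
det(H) = -56, tr(H) = -6.
det(H) < 0, so H is indefinite: neither convex nor concave.

neither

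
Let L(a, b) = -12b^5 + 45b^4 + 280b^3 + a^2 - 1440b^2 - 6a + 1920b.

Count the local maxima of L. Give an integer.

0

L separates as a function of a plus a function of b, so ∇L=0 decouples.
∂L/∂a = 2(a - 3) = 0 at a ∈ {3}; ∂L/∂b = -60(b - 4)(b - 2)(b - 1)(b + 4) = 0 at b ∈ {-4, 1, 2, 4}.
The Hessian is diagonal: diag(L_aa, L_bb). Second derivatives: L_aa(3)=2; L_bb(-4)=14400, L_bb(1)=-900, L_bb(2)=720, L_bb(4)=-2880.
Local maxima occur where both diagonal entries negative: none. Count: 0.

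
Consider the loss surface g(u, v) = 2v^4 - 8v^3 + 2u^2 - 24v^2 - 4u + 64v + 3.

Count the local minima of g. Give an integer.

2

g separates as a function of u plus a function of v, so ∇g=0 decouples.
∂g/∂u = 4(u - 1) = 0 at u ∈ {1}; ∂g/∂v = 8(v - 4)(v - 1)(v + 2) = 0 at v ∈ {-2, 1, 4}.
The Hessian is diagonal: diag(g_uu, g_vv). Second derivatives: g_uu(1)=4; g_vv(-2)=144, g_vv(1)=-72, g_vv(4)=144.
Local minima occur where both diagonal entries positive: (1, -2), (1, 4). Count: 2.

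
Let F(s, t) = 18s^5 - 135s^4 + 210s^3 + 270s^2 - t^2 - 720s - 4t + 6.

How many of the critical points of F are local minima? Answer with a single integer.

F separates as a function of s plus a function of t, so ∇F=0 decouples.
∂F/∂s = 90(s - 4)(s - 2)(s - 1)(s + 1) = 0 at s ∈ {-1, 1, 2, 4}; ∂F/∂t = -2(t + 2) = 0 at t ∈ {-2}.
The Hessian is diagonal: diag(F_ss, F_tt). Second derivatives: F_ss(-1)=-2700, F_ss(1)=540, F_ss(2)=-540, F_ss(4)=2700; F_tt(-2)=-2.
Local minima occur where both diagonal entries positive: none. Count: 0.

0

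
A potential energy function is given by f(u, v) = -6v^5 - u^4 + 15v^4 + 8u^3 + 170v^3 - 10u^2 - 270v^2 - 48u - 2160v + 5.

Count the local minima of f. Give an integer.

f separates as a function of u plus a function of v, so ∇f=0 decouples.
∂f/∂u = -4(u - 4)(u - 3)(u + 1) = 0 at u ∈ {-1, 3, 4}; ∂f/∂v = -30(v - 4)(v - 3)(v + 2)(v + 3) = 0 at v ∈ {-3, -2, 3, 4}.
The Hessian is diagonal: diag(f_uu, f_vv). Second derivatives: f_uu(-1)=-80, f_uu(3)=16, f_uu(4)=-20; f_vv(-3)=1260, f_vv(-2)=-900, f_vv(3)=900, f_vv(4)=-1260.
Local minima occur where both diagonal entries positive: (3, -3), (3, 3). Count: 2.

2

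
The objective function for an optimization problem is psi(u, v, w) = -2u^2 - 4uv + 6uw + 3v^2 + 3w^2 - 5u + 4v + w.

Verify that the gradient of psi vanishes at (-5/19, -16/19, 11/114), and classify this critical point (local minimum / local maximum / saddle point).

∇psi = (-4u - 4v + 6w - 5, -4u + 6v + 4, 6u + 6w + 1); substituting (-5/19, -16/19, 11/114) gives ∇psi = (0, 0, 0), so (-5/19, -16/19, 11/114) is indeed a critical point.
The Hessian is constant: H = [[-4, -4, 6], [-4, 6, 0], [6, 0, 6]].
Leading principal minors: Δ₁ = -4, Δ₂ = -40, Δ₃ = -456.
The minors fit neither the all-positive nor the alternating-sign pattern, so H is indefinite: a saddle point.

saddle point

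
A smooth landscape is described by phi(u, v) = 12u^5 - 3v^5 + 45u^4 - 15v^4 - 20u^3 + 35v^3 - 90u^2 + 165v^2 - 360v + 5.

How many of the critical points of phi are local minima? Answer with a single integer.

phi separates as a function of u plus a function of v, so ∇phi=0 decouples.
∂phi/∂u = 60u(u - 1)(u + 1)(u + 3) = 0 at u ∈ {-3, -1, 0, 1}; ∂phi/∂v = -15(v - 2)(v - 1)(v + 3)(v + 4) = 0 at v ∈ {-4, -3, 1, 2}.
The Hessian is diagonal: diag(phi_uu, phi_vv). Second derivatives: phi_uu(-3)=-1440, phi_uu(-1)=240, phi_uu(0)=-180, phi_uu(1)=480; phi_vv(-4)=450, phi_vv(-3)=-300, phi_vv(1)=300, phi_vv(2)=-450.
Local minima occur where both diagonal entries positive: (-1, -4), (-1, 1), (1, -4), (1, 1). Count: 4.

4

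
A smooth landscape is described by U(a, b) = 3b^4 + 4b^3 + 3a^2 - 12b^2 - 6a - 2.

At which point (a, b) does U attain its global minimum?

(1, -2)

U(a,b) separates as P(a) + Q(b) − 2, so its minimum is min P + min Q − 2.
P'(a) = 6a - 6 vanishes at a ∈ {1}; Q'(b) = 12b(b - 1)(b + 2) vanishes at b ∈ {-2, 0, 1}.
Local minima of P (where P''>0): P(1)=-3. Local minima of Q: Q(-2)=-32, Q(1)=-5.
So the global minimum of U is P(1) + Q(-2) − 2 = -3 − 32 − 2 = -37, attained at (1, -2).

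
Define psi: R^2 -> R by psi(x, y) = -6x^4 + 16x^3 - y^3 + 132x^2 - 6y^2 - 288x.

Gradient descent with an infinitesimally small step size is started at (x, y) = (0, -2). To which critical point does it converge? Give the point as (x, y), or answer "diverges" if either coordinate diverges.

(1, -4)

psi is separable, so gradient descent decouples: x follows -∂psi/∂x, y follows -∂psi/∂y.
∂psi/∂x = -24(x - 4)(x - 1)(x + 3); at x=0 this is -288, so x increases.
∂psi/∂y = -3y(y + 4); at y=-2 this is 12, so y decreases.
x converges to its nearest critical value 1 (a local min of the x-part); y converges to -4. The iterate converges to (1, -4).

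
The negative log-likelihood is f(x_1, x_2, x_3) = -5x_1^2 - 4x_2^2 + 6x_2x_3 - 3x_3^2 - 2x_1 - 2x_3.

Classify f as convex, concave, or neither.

concave

f is quadratic, so its Hessian is the constant matrix H = [[-10, 0, 0], [0, -8, 6], [0, 6, -6]].
Leading principal minors: -10, 80, -120.
Signs alternate −, +, − ⇒ H ≺ 0 ⇒ concave.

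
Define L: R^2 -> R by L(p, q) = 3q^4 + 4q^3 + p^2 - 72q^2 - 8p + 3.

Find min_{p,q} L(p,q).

-653

L(p,q) separates as A(p) + B(q) + 3, so its minimum is min A + min B + 3.
A'(p) = 2p - 8 vanishes at p ∈ {4}; B'(q) = 12q(q - 3)(q + 4) vanishes at q ∈ {-4, 0, 3}.
Local minima of A (where A''>0): A(4)=-16. Local minima of B: B(-4)=-640, B(3)=-297.
So the global minimum of L is A(4) + B(-4) + 3 = -16 − 640 + 3 = -653, attained at (4, -4).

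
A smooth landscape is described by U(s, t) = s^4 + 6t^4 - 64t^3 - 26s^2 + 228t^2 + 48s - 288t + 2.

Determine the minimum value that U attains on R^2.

-468

U(s,t) separates as P(s) + Q(t) + 2, so its minimum is min P + min Q + 2.
P'(s) = 4(s - 3)(s - 1)(s + 4) vanishes at s ∈ {-4, 1, 3}; Q'(t) = 24(t - 4)(t - 3)(t - 1) vanishes at t ∈ {1, 3, 4}.
Local minima of P (where P''>0): P(-4)=-352, P(3)=-9. Local minima of Q: Q(1)=-118, Q(4)=-64.
So the global minimum of U is P(-4) + Q(1) + 2 = -352 − 118 + 2 = -468, attained at (-4, 1).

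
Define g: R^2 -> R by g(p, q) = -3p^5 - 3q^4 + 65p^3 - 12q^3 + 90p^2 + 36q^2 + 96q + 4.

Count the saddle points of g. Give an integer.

6

g separates as a function of p plus a function of q, so ∇g=0 decouples.
∂g/∂p = -15p(p - 4)(p + 1)(p + 3) = 0 at p ∈ {-3, -1, 0, 4}; ∂g/∂q = -12(q - 2)(q + 1)(q + 4) = 0 at q ∈ {-4, -1, 2}.
The Hessian is diagonal: diag(g_pp, g_qq). Second derivatives: g_pp(-3)=630, g_pp(-1)=-150, g_pp(0)=180, g_pp(4)=-2100; g_qq(-4)=-216, g_qq(-1)=108, g_qq(2)=-216.
Saddle points occur where the two diagonal entries have opposite signs: (-3, -4), (-3, 2), (-1, -1), (0, -4), (0, 2), (4, -1). Count: 6.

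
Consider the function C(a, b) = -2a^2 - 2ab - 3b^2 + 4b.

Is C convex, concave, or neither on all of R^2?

C is quadratic, so its Hessian is the constant matrix H = [[-4, -2], [-2, -6]].
det(H) = 20, tr(H) = -10.
det(H) > 0 and tr(H) < 0, so H is negative definite everywhere: concave.

concave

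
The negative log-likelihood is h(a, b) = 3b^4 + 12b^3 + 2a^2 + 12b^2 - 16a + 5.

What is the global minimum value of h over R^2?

h(a,b) separates as P(a) + Q(b) + 5, so its minimum is min P + min Q + 5.
P'(a) = 4a - 16 vanishes at a ∈ {4}; Q'(b) = 12b(b + 1)(b + 2) vanishes at b ∈ {-2, -1, 0}.
Local minima of P (where P''>0): P(4)=-32. Local minima of Q: Q(-2)=0, Q(0)=0.
So the global minimum of h is P(4) + Q(-2) + 5 = -32 + 0 + 5 = -27, attained at (4, -2).

-27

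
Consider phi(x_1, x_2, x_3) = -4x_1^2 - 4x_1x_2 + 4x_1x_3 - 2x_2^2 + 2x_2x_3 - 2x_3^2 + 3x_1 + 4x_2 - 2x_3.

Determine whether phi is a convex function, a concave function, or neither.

phi is quadratic, so its Hessian is the constant matrix H = [[-8, -4, 4], [-4, -4, 2], [4, 2, -4]].
Leading principal minors: -8, 16, -32.
Signs alternate −, +, − ⇒ H ≺ 0 ⇒ concave.

concave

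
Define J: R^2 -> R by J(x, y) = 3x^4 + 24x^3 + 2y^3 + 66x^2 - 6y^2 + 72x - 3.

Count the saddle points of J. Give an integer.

3

J separates as a function of x plus a function of y, so ∇J=0 decouples.
∂J/∂x = 12(x + 1)(x + 2)(x + 3) = 0 at x ∈ {-3, -2, -1}; ∂J/∂y = 6y(y - 2) = 0 at y ∈ {0, 2}.
The Hessian is diagonal: diag(J_xx, J_yy). Second derivatives: J_xx(-3)=24, J_xx(-2)=-12, J_xx(-1)=24; J_yy(0)=-12, J_yy(2)=12.
Saddle points occur where the two diagonal entries have opposite signs: (-3, 0), (-2, 2), (-1, 0). Count: 3.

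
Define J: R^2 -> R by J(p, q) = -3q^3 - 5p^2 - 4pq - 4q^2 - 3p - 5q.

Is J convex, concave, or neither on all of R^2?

neither

The term -3q^3 is cubic, so the Hessian is not constant.
∂²J/∂q² = -18q - 8, which takes both signs as q varies (negative for sufficiently large q). A diagonal entry of the Hessian changing sign means the Hessian is neither positive- nor negative-semidefinite on all of R^2.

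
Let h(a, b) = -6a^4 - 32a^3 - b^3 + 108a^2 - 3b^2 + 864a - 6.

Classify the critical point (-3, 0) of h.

The mixed partial ∂²h/∂a∂b is 0, so the Hessian at any point is diag(h_aa, h_bb) = diag(24(-3a^2 - 8a + 9), -6(b + 1)).
At (-3, 0): H = diag(144, -6).
The eigenvalues have opposite signs, so H is indefinite: a saddle point.

saddle point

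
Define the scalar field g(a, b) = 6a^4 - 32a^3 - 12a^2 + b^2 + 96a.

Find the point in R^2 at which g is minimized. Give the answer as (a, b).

g(a,b) separates as P(a) + Q(b), so its minimum is min P + min Q.
P'(a) = 24(a - 4)(a - 1)(a + 1) vanishes at a ∈ {-1, 1, 4}; Q'(b) = 2b vanishes at b ∈ {0}.
Local minima of P (where P''>0): P(-1)=-70, P(4)=-320. Local minima of Q: Q(0)=0.
So the global minimum of g is P(4) + Q(0) = -320 + 0 = -320, attained at (4, 0).

(4, 0)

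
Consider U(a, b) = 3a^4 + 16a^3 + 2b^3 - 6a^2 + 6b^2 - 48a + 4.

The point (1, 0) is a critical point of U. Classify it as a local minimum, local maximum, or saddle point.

The mixed partial ∂²U/∂a∂b is 0, so the Hessian at any point is diag(U_aa, U_bb) = diag(12(3a^2 + 8a - 1), 12(b + 1)).
At (1, 0): H = diag(120, 12).
Both eigenvalues are positive, so H is positive definite: a local minimum.

local minimum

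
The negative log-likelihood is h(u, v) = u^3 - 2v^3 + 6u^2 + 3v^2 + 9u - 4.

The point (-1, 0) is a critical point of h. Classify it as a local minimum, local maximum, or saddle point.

local minimum

The mixed partial ∂²h/∂u∂v is 0, so the Hessian at any point is diag(h_uu, h_vv) = diag(6(u + 2), 6(-2v + 1)).
At (-1, 0): H = diag(6, 6).
Both eigenvalues are positive, so H is positive definite: a local minimum.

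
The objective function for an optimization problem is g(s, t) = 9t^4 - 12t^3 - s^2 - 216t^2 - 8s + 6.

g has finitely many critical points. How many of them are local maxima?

1

g separates as a function of s plus a function of t, so ∇g=0 decouples.
∂g/∂s = -2(s + 4) = 0 at s ∈ {-4}; ∂g/∂t = 36t(t - 4)(t + 3) = 0 at t ∈ {-3, 0, 4}.
The Hessian is diagonal: diag(g_ss, g_tt). Second derivatives: g_ss(-4)=-2; g_tt(-3)=756, g_tt(0)=-432, g_tt(4)=1008.
Local maxima occur where both diagonal entries negative: (-4, 0). Count: 1.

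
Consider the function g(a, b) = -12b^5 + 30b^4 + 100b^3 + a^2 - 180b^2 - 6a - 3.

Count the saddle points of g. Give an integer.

2

g separates as a function of a plus a function of b, so ∇g=0 decouples.
∂g/∂a = 2(a - 3) = 0 at a ∈ {3}; ∂g/∂b = -60b(b - 3)(b - 1)(b + 2) = 0 at b ∈ {-2, 0, 1, 3}.
The Hessian is diagonal: diag(g_aa, g_bb). Second derivatives: g_aa(3)=2; g_bb(-2)=1800, g_bb(0)=-360, g_bb(1)=360, g_bb(3)=-1800.
Saddle points occur where the two diagonal entries have opposite signs: (3, 0), (3, 3). Count: 2.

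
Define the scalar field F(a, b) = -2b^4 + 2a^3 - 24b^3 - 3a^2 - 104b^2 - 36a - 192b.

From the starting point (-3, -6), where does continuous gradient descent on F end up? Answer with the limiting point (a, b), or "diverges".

F is separable, so gradient descent decouples: a follows -∂F/∂a, b follows -∂F/∂b.
∂F/∂a = 6(a - 3)(a + 2); at a=-3 this is 36, so a decreases.
∂F/∂b = -8(b + 2)(b + 3)(b + 4); at b=-6 this is 192, so b decreases.
The a-coordinate has no critical point in that direction and runs off to infinity.

diverges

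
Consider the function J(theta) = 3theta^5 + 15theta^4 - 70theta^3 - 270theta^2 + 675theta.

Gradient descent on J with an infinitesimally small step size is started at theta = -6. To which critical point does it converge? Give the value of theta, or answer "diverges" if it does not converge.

diverges

J'(theta) = 15(theta - 3)(theta - 1)(theta + 3)(theta + 5), so J'(-6) = 2835.
Gradient descent moves in the -J' direction, i.e. theta is decreasing.
There is no critical point below theta=-6, and J' keeps the same sign, so the iterate runs off to −∞.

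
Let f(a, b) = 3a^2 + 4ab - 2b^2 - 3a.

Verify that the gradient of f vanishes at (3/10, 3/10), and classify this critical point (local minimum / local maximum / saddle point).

saddle point

∇f = (6a + 4b - 3, 4a - 4b); substituting (3/10, 3/10) gives ∇f = (0, 0), so (3/10, 3/10) is indeed a critical point.
The Hessian of f is constant: H = [[6, 4], [4, -4]].
det(H) = 6·(-4) − 4² = -40.
Since det(H) < 0, H is indefinite and the critical point is a saddle point.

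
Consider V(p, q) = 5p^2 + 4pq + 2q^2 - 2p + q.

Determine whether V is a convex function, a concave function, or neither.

convex

V is quadratic, so its Hessian is the constant matrix H = [[10, 4], [4, 4]].
det(H) = 24, tr(H) = 14.
det(H) > 0 and tr(H) > 0, so H is positive definite everywhere: convex.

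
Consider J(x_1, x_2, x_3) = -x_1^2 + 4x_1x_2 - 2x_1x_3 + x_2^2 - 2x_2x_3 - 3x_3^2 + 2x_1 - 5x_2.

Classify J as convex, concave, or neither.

neither

J is quadratic, so its Hessian is the constant matrix H = [[-2, 4, -2], [4, 2, -2], [-2, -2, -6]].
Leading principal minors: -2, -20, 152.
Neither pattern holds ⇒ H is indefinite ⇒ neither convex nor concave.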